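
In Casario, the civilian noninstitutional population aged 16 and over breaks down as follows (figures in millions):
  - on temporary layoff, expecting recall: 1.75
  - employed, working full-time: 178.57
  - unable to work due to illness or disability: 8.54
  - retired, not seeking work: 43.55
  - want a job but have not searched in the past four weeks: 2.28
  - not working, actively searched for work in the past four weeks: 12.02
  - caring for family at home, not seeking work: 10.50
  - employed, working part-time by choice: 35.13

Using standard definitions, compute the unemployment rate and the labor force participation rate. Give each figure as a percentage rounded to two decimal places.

Employed = 178.57 + 35.13 = 213.70 million.
Unemployed = 1.75 + 12.02 = 13.77 million (jobless and actively searching, or on temporary layoff).
Labor force = 213.70 + 13.77 = 227.47 million.
Not in labor force = 8.54 + 43.55 + 2.28 + 10.50 = 64.87 million (those not working and not actively searching are outside the labor force — including those who want a job but have given up searching).
Civilian working-age population = 227.47 + 64.87 = 292.34 million.
Unemployment rate = 13.77 / 227.47 = 6.05%.
Labor force participation rate = 227.47 / 292.34 = 77.81%.

Unemployment rate ≈ 6.05%; labor force participation rate ≈ 77.81%.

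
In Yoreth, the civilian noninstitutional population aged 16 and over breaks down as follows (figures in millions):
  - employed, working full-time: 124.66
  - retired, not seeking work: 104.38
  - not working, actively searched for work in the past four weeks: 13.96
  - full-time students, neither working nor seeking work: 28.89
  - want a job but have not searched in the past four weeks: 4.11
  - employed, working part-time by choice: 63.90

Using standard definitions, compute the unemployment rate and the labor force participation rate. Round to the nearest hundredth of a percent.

Employed = 124.66 + 63.90 = 188.56 million.
Unemployed = 13.96 million.
Labor force = 188.56 + 13.96 = 202.52 million.
Not in labor force = 104.38 + 28.89 + 4.11 = 137.38 million (those not working and not actively searching are outside the labor force — including those who want a job but have given up searching).
Civilian working-age population = 202.52 + 137.38 = 339.90 million.
Unemployment rate = 13.96 / 202.52 = 6.89%.
Labor force participation rate = 202.52 / 339.90 = 59.58%.

Unemployment rate ≈ 6.89%; labor force participation rate ≈ 59.58%.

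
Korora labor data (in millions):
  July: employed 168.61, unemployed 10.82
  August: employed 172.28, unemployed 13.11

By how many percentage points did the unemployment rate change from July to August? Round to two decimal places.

The unemployment rate changed by +1.04 percentage points.

July: labor force = 168.61 + 10.82 = 179.43; u = 10.82/179.43 = 6.03%.
August: labor force = 172.28 + 13.11 = 185.39; u = 13.11/185.39 = 7.07%.
Change = 7.07% − 6.03% = +1.04 pp.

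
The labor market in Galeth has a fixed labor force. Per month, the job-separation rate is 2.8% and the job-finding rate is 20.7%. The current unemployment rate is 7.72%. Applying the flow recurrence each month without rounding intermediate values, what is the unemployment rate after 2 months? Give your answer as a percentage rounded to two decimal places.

With a fixed labor force, u_{t+1} = u_t + s·(1−u_t) − f·u_t = u_t·(1−s−f) + s.
Here 1−s−f = 0.765 and s = 0.028.
u_1 = 0.077200 × 0.765 + 0.028 = 0.087058.
u_2 = 0.087058 × 0.765 + 0.028 = 0.094599.

Unemployment rate after two months ≈ 9.46%.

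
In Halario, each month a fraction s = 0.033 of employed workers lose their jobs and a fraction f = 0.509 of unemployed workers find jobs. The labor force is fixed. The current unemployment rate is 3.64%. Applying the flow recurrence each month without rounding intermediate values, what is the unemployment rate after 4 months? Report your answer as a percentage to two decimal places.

With a fixed labor force, u_{t+1} = u_t + s·(1−u_t) − f·u_t = u_t·(1−s−f) + s.
Here 1−s−f = 0.458 and s = 0.033.
u_1 = 0.036400 × 0.458 + 0.033 = 0.049671.
u_2 = 0.049671 × 0.458 + 0.033 = 0.055749.
u_3 = 0.055749 × 0.458 + 0.033 = 0.058533.
u_4 = 0.058533 × 0.458 + 0.033 = 0.059808.

Unemployment rate after four months ≈ 5.98%.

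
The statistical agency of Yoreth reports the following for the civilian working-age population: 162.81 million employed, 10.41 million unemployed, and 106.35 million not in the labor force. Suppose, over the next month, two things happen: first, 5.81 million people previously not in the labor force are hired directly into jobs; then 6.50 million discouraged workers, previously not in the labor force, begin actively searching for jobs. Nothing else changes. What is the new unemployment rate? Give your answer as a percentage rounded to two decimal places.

Initially, labor force = 162.81 + 10.41 = 173.22 million, so u = 10.41/173.22 = 6.01%.
After the first change, employed and labor force both rise by 5.81; unemployed unchanged → E = 168.62, U = 10.41, labor force = 179.03 million.
After the second change, unemployed and labor force both rise by 6.50 → E = 168.62, U = 16.91, labor force = 185.53 million.
New unemployment rate = 16.91 / 185.53 = 9.11%.

New unemployment rate ≈ 9.11%.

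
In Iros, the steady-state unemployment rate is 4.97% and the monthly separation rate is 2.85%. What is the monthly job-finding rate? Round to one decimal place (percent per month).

Job-finding rate ≈ 54.5% per month.

From u* = s/(s+f): f = s·(1−u)/u.
f = 2.85 × (1 − 0.0497) / 0.0497 = 2.7084 / 0.0497 ≈ 54.5% per month.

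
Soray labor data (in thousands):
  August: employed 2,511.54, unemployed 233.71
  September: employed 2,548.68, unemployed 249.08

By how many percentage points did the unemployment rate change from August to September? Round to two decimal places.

The unemployment rate changed by +0.39 percentage points.

August: labor force = 2,511.54 + 233.71 = 2,745.25; u = 233.71/2,745.25 = 8.51%.
September: labor force = 2,548.68 + 249.08 = 2,797.76; u = 249.08/2,797.76 = 8.90%.
Change = 8.90% − 8.51% = +0.39 pp.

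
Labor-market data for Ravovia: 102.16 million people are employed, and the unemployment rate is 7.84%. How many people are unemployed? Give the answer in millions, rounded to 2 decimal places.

Let U be the number unemployed. The labor force is E + U, and U/(E+U) = 0.0784.
So U = 0.0784 × 102.16 / (1 − 0.0784) = 8.0093 / 0.9216 ≈ 8.69 million.

About 8.69 million are unemployed.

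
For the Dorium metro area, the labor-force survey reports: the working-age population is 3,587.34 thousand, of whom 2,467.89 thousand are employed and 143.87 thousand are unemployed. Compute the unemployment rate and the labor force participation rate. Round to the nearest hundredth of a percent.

Unemployment rate ≈ 5.51%; labor force participation rate ≈ 72.80%.

Labor force = employed + unemployed = 2,467.89 + 143.87 = 2,611.76 thousand.
Unemployment rate = 143.87 / 2,611.76 = 5.51%.
Labor force participation rate = 2,611.76 / 3,587.34 = 72.80%.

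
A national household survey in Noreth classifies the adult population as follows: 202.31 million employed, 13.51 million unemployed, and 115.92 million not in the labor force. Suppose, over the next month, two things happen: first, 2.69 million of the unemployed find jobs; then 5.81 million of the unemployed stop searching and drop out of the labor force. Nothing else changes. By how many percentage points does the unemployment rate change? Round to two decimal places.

The unemployment rate changes by −3.87 percentage points.

Initially, labor force = 202.31 + 13.51 = 215.82 million, so u = 13.51/215.82 = 6.26%.
After the first change, unemployed falls and employed rises by 2.69; labor force unchanged → E = 205.00, U = 10.82, labor force = 215.82 million.
After the second change, unemployed and labor force both fall by 5.81 → E = 205.00, U = 5.01, labor force = 210.01 million.
New unemployment rate = 5.01 / 210.01 = 2.39%.
Change = 2.39% − 6.26% = −3.87 percentage points.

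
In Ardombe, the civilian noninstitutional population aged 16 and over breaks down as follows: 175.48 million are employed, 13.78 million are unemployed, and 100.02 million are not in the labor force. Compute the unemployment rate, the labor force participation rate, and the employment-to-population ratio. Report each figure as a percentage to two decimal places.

Unemployment rate ≈ 7.28%; labor force participation rate ≈ 65.42%; employment-population ratio ≈ 60.66%.

Labor force = employed + unemployed = 175.48 + 13.78 = 189.26 million.
Working-age population = 189.26 + 100.02 = 289.28 million.
Unemployment rate = 13.78 / 189.26 = 7.28%.
Labor force participation rate = 189.26 / 289.28 = 65.42%.
Employment-population ratio = 175.48 / 289.28 = 60.66%.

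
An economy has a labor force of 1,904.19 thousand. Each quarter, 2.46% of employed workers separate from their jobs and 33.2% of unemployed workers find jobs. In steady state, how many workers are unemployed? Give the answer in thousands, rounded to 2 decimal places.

About 131.36 thousand are unemployed in steady state.

Steady-state unemployment rate u* = s/(s+f) = 2.46/(2.46+33.2) = 0.068985.
Unemployed = u* × labor force = 0.068985 × 1,904.19 ≈ 131.36 thousand.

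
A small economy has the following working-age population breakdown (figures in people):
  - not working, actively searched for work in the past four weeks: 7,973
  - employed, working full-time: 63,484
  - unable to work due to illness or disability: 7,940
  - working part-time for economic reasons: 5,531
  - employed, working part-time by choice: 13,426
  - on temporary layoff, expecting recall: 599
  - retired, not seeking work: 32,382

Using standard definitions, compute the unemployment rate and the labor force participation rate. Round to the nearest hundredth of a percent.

Employed = 63,484 + 5,531 + 13,426 = 82,441 (anyone who worked, including part-time for economic reasons, counts as employed).
Unemployed = 7,973 + 599 = 8,572 (jobless and actively searching, or on temporary layoff).
Labor force = 82,441 + 8,572 = 91,013.
Not in labor force = 7,940 + 32,382 = 40,322 (those not working and not actively searching are outside the labor force).
Civilian working-age population = 91,013 + 40,322 = 131,335.
Unemployment rate = 8,572 / 91,013 = 9.42%.
Labor force participation rate = 91,013 / 131,335 = 69.30%.

Unemployment rate ≈ 9.42%; labor force participation rate ≈ 69.30%.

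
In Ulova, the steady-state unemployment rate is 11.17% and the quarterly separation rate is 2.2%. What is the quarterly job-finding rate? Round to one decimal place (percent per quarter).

From u* = s/(s+f): f = s·(1−u)/u.
f = 2.2 × (1 − 0.1117) / 0.1117 = 1.9543 / 0.1117 ≈ 17.5% per quarter.

Job-finding rate ≈ 17.5% per quarter.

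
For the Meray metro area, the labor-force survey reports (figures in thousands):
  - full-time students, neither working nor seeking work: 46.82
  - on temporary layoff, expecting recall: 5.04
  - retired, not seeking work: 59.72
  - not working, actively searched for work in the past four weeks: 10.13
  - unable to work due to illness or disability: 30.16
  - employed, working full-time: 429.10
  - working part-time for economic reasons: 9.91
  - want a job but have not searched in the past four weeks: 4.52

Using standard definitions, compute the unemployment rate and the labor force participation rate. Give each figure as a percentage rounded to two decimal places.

Unemployment rate ≈ 3.34%; labor force participation rate ≈ 76.28%.

Employed = 429.10 + 9.91 = 439.01 thousand (anyone who worked, including part-time for economic reasons, counts as employed).
Unemployed = 5.04 + 10.13 = 15.17 thousand (jobless and actively searching, or on temporary layoff).
Labor force = 439.01 + 15.17 = 454.18 thousand.
Not in labor force = 46.82 + 59.72 + 30.16 + 4.52 = 141.22 thousand (those not working and not actively searching are outside the labor force — including those who want a job but have given up searching).
Civilian working-age population = 454.18 + 141.22 = 595.40 thousand.
Unemployment rate = 15.17 / 454.18 = 3.34%.
Labor force participation rate = 454.18 / 595.40 = 76.28%.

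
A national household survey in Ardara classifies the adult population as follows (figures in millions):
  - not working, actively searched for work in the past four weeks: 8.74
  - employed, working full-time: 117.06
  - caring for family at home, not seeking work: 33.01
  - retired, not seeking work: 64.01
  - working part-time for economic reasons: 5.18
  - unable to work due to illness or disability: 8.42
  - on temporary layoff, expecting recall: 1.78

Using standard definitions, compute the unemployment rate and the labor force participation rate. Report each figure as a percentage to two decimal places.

Unemployment rate ≈ 7.92%; labor force participation rate ≈ 55.73%.

Employed = 117.06 + 5.18 = 122.24 million (anyone who worked, including part-time for economic reasons, counts as employed).
Unemployed = 8.74 + 1.78 = 10.52 million (jobless and actively searching, or on temporary layoff).
Labor force = 122.24 + 10.52 = 132.76 million.
Not in labor force = 33.01 + 64.01 + 8.42 = 105.44 million (those not working and not actively searching are outside the labor force).
Civilian working-age population = 132.76 + 105.44 = 238.20 million.
Unemployment rate = 10.52 / 132.76 = 7.92%.
Labor force participation rate = 132.76 / 238.20 = 55.73%.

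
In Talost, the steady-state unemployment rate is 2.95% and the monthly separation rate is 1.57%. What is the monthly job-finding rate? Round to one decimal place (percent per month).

From u* = s/(s+f): f = s·(1−u)/u.
f = 1.57 × (1 − 0.0295) / 0.0295 = 1.5237 / 0.0295 ≈ 51.7% per month.

Job-finding rate ≈ 51.7% per month.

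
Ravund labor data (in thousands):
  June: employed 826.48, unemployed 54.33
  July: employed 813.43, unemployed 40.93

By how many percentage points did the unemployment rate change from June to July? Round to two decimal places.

The unemployment rate changed by −1.38 percentage points.

June: labor force = 826.48 + 54.33 = 880.81; u = 54.33/880.81 = 6.17%.
July: labor force = 813.43 + 40.93 = 854.36; u = 40.93/854.36 = 4.79%.
Change = 4.79% − 6.17% = −1.38 pp.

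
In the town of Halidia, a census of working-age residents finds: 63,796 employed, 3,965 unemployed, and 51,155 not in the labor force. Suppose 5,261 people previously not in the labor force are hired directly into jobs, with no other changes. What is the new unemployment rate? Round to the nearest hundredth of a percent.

Initially, labor force = 63,796 + 3,965 = 67,761, so u = 3,965/67,761 = 5.85%.
After the change, employed and labor force both rise by 5,261; unemployed unchanged → E = 69,057, U = 3,965, labor force = 73,022.
New unemployment rate = 3,965 / 73,022 = 5.43%.

New unemployment rate ≈ 5.43%.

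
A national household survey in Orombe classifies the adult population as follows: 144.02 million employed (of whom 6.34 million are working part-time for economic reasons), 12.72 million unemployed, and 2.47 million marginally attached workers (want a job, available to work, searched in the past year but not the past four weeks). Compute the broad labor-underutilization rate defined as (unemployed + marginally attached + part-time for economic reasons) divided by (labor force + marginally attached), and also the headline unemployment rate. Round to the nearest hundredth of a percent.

Broad underutilization rate ≈ 13.52%; headline unemployment rate ≈ 8.12%.

Labor force = 144.02 + 12.72 = 156.74 million.
Numerator = 12.72 + 2.47 + 6.34 = 21.53 million.
Denominator = 156.74 + 2.47 = 159.21 million.
Broad rate = 21.53 / 159.21 = 13.52%.
Headline unemployment rate = 12.72 / 156.74 = 8.12%.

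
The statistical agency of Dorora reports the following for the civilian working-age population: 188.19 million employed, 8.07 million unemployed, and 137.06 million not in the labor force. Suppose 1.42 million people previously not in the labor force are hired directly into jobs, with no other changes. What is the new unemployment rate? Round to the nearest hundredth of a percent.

New unemployment rate ≈ 4.08%.

Initially, labor force = 188.19 + 8.07 = 196.26 million, so u = 8.07/196.26 = 4.11%.
After the change, employed and labor force both rise by 1.42; unemployed unchanged → E = 189.61, U = 8.07, labor force = 197.68 million.
New unemployment rate = 8.07 / 197.68 = 4.08%.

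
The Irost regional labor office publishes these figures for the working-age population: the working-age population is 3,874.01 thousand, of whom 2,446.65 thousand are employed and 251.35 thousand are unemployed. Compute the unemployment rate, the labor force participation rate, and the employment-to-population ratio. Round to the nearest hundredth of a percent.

Labor force = employed + unemployed = 2,446.65 + 251.35 = 2,698.00 thousand.
Unemployment rate = 251.35 / 2,698.00 = 9.32%.
Labor force participation rate = 2,698.00 / 3,874.01 = 69.64%.
Employment-population ratio = 2,446.65 / 3,874.01 = 63.16%.

Unemployment rate ≈ 9.32%; labor force participation rate ≈ 69.64%; employment-population ratio ≈ 63.16%.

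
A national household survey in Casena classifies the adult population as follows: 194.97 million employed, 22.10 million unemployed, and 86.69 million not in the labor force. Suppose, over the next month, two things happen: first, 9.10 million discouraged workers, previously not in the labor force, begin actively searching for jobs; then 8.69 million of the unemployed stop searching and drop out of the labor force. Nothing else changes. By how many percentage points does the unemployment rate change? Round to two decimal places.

The unemployment rate changes by +0.17 percentage points.

Initially, labor force = 194.97 + 22.10 = 217.07 million, so u = 22.10/217.07 = 10.18%.
After the first change, unemployed and labor force both rise by 9.10 → E = 194.97, U = 31.20, labor force = 226.17 million.
After the second change, unemployed and labor force both fall by 8.69 → E = 194.97, U = 22.51, labor force = 217.48 million.
New unemployment rate = 22.51 / 217.48 = 10.35%.
Change = 10.35% − 10.18% = +0.17 percentage points.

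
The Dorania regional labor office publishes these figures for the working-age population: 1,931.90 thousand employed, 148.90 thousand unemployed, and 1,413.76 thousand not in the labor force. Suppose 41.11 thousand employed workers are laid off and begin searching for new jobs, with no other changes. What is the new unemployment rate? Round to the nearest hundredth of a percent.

New unemployment rate ≈ 9.13%.

Initially, labor force = 1,931.90 + 148.90 = 2,080.80 thousand, so u = 148.90/2,080.80 = 7.16%.
After the change, employed falls and unemployed rises by 41.11; labor force unchanged → E = 1,890.79, U = 190.01, labor force = 2,080.80 thousand.
New unemployment rate = 190.01 / 2,080.80 = 9.13%.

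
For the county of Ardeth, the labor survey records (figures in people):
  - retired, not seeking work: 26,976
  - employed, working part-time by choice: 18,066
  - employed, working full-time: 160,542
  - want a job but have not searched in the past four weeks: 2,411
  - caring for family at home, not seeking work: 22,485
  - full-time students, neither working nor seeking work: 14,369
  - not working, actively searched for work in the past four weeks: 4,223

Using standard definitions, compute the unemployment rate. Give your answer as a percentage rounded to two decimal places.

Unemployment rate ≈ 2.31%.

Employed = 18,066 + 160,542 = 178,608.
Unemployed = 4,223.
Labor force = 178,608 + 4,223 = 182,831.
Unemployment rate = 4,223 / 182,831 = 2.31%.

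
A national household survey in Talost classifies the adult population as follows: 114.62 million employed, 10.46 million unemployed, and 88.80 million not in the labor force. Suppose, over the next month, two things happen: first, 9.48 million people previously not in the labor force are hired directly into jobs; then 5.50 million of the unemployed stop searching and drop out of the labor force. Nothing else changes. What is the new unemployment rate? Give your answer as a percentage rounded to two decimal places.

Initially, labor force = 114.62 + 10.46 = 125.08 million, so u = 10.46/125.08 = 8.36%.
After the first change, employed and labor force both rise by 9.48; unemployed unchanged → E = 124.10, U = 10.46, labor force = 134.56 million.
After the second change, unemployed and labor force both fall by 5.50 → E = 124.10, U = 4.96, labor force = 129.06 million.
New unemployment rate = 4.96 / 129.06 = 3.84%.

New unemployment rate ≈ 3.84%.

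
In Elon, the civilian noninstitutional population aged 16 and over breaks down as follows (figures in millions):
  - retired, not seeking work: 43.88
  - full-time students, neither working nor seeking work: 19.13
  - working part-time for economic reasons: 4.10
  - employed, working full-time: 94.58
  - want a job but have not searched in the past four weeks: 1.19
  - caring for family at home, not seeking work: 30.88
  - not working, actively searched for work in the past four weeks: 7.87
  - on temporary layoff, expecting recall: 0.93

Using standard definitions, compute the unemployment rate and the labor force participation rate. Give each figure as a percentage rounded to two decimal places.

Employed = 4.10 + 94.58 = 98.68 million (anyone who worked, including part-time for economic reasons, counts as employed).
Unemployed = 7.87 + 0.93 = 8.80 million (jobless and actively searching, or on temporary layoff).
Labor force = 98.68 + 8.80 = 107.48 million.
Not in labor force = 43.88 + 19.13 + 1.19 + 30.88 = 95.08 million (those not working and not actively searching are outside the labor force — including those who want a job but have given up searching).
Civilian working-age population = 107.48 + 95.08 = 202.56 million.
Unemployment rate = 8.80 / 107.48 = 8.19%.
Labor force participation rate = 107.48 / 202.56 = 53.06%.

Unemployment rate ≈ 8.19%; labor force participation rate ≈ 53.06%.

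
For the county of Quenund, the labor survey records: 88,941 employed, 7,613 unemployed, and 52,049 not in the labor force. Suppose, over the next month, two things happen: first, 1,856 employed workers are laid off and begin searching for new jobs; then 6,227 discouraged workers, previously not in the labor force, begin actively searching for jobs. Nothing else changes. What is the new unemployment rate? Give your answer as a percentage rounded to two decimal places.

Initially, labor force = 88,941 + 7,613 = 96,554, so u = 7,613/96,554 = 7.88%.
After the first change, employed falls and unemployed rises by 1,856; labor force unchanged → E = 87,085, U = 9,469, labor force = 96,554.
After the second change, unemployed and labor force both rise by 6,227 → E = 87,085, U = 15,696, labor force = 102,781.
New unemployment rate = 15,696 / 102,781 = 15.27%.

New unemployment rate ≈ 15.27%.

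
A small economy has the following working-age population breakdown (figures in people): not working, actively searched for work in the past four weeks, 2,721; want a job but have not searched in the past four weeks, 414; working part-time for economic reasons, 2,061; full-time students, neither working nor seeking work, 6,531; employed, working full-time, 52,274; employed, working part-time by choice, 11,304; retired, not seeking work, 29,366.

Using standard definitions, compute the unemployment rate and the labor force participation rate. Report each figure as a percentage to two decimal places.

Employed = 2,061 + 52,274 + 11,304 = 65,639 (anyone who worked, including part-time for economic reasons, counts as employed).
Unemployed = 2,721.
Labor force = 65,639 + 2,721 = 68,360.
Not in labor force = 414 + 6,531 + 29,366 = 36,311 (those not working and not actively searching are outside the labor force — including those who want a job but have given up searching).
Civilian working-age population = 68,360 + 36,311 = 104,671.
Unemployment rate = 2,721 / 68,360 = 3.98%.
Labor force participation rate = 68,360 / 104,671 = 65.31%.

Unemployment rate ≈ 3.98%; labor force participation rate ≈ 65.31%.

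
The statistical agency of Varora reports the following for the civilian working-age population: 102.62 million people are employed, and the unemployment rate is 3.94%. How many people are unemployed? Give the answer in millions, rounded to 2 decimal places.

Let U be the number unemployed. The labor force is E + U, and U/(E+U) = 0.0394.
So U = 0.0394 × 102.62 / (1 − 0.0394) = 4.0432 / 0.9606 ≈ 4.21 million.

About 4.21 million are unemployed.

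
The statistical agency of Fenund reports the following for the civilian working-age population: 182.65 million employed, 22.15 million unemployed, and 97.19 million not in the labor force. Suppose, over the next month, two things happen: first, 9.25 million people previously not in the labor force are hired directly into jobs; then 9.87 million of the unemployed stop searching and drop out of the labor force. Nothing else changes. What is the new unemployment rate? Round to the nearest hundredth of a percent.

Initially, labor force = 182.65 + 22.15 = 204.80 million, so u = 22.15/204.80 = 10.82%.
After the first change, employed and labor force both rise by 9.25; unemployed unchanged → E = 191.90, U = 22.15, labor force = 214.05 million.
After the second change, unemployed and labor force both fall by 9.87 → E = 191.90, U = 12.28, labor force = 204.18 million.
New unemployment rate = 12.28 / 204.18 = 6.01%.

New unemployment rate ≈ 6.01%.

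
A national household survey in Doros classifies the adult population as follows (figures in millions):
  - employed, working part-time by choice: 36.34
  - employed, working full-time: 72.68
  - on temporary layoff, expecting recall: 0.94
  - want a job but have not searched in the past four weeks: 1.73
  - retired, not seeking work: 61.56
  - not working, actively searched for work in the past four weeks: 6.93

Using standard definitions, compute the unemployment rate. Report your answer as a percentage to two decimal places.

Employed = 36.34 + 72.68 = 109.02 million.
Unemployed = 0.94 + 6.93 = 7.87 million (jobless and actively searching, or on temporary layoff).
Labor force = 109.02 + 7.87 = 116.89 million.
Unemployment rate = 7.87 / 116.89 = 6.73%.

Unemployment rate ≈ 6.73%.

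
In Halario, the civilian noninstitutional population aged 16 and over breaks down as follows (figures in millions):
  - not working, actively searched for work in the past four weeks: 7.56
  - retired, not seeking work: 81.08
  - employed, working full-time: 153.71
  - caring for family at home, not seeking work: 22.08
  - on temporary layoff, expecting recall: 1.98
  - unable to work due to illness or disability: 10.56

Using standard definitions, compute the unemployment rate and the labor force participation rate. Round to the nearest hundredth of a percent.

Unemployment rate ≈ 5.84%; labor force participation rate ≈ 58.94%.

Employed = 153.71 million.
Unemployed = 7.56 + 1.98 = 9.54 million (jobless and actively searching, or on temporary layoff).
Labor force = 153.71 + 9.54 = 163.25 million.
Not in labor force = 81.08 + 22.08 + 10.56 = 113.72 million (those not working and not actively searching are outside the labor force).
Civilian working-age population = 163.25 + 113.72 = 276.97 million.
Unemployment rate = 9.54 / 163.25 = 5.84%.
Labor force participation rate = 163.25 / 276.97 = 58.94%.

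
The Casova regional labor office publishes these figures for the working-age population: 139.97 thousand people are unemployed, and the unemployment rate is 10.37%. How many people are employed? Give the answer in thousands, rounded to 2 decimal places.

About 1,209.79 thousand are employed.

Labor force = U / u = 139.97 / 0.1037 ≈ 1,349.76 thousand.
Employed = labor force − unemployed = 1,349.76 − 139.97 = 1,209.79 thousand.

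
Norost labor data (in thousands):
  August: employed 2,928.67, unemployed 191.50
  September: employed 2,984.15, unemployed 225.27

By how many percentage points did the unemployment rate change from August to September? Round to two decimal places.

The unemployment rate changed by +0.88 percentage points.

August: labor force = 2,928.67 + 191.50 = 3,120.17; u = 191.50/3,120.17 = 6.14%.
September: labor force = 2,984.15 + 225.27 = 3,209.42; u = 225.27/3,209.42 = 7.02%.
Change = 7.02% − 6.14% = +0.88 pp.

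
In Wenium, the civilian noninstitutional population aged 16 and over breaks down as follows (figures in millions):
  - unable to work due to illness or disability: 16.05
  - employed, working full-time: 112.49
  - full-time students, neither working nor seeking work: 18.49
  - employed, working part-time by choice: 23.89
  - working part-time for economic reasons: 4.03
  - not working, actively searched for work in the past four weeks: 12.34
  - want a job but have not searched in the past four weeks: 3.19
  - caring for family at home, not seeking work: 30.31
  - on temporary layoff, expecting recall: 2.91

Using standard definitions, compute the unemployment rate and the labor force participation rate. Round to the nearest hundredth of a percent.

Unemployment rate ≈ 9.80%; labor force participation rate ≈ 69.58%.

Employed = 112.49 + 23.89 + 4.03 = 140.41 million (anyone who worked, including part-time for economic reasons, counts as employed).
Unemployed = 12.34 + 2.91 = 15.25 million (jobless and actively searching, or on temporary layoff).
Labor force = 140.41 + 15.25 = 155.66 million.
Not in labor force = 16.05 + 18.49 + 3.19 + 30.31 = 68.04 million (those not working and not actively searching are outside the labor force — including those who want a job but have given up searching).
Civilian working-age population = 155.66 + 68.04 = 223.70 million.
Unemployment rate = 15.25 / 155.66 = 9.80%.
Labor force participation rate = 155.66 / 223.70 = 69.58%.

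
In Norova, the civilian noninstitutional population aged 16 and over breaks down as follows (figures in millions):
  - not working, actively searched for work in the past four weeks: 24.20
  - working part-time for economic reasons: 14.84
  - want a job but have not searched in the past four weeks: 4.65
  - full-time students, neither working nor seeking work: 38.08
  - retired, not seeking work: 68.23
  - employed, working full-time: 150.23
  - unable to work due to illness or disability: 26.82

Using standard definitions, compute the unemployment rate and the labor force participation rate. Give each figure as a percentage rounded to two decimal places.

Employed = 14.84 + 150.23 = 165.07 million (anyone who worked, including part-time for economic reasons, counts as employed).
Unemployed = 24.20 million.
Labor force = 165.07 + 24.20 = 189.27 million.
Not in labor force = 4.65 + 38.08 + 68.23 + 26.82 = 137.78 million (those not working and not actively searching are outside the labor force — including those who want a job but have given up searching).
Civilian working-age population = 189.27 + 137.78 = 327.05 million.
Unemployment rate = 24.20 / 189.27 = 12.79%.
Labor force participation rate = 189.27 / 327.05 = 57.87%.

Unemployment rate ≈ 12.79%; labor force participation rate ≈ 57.87%.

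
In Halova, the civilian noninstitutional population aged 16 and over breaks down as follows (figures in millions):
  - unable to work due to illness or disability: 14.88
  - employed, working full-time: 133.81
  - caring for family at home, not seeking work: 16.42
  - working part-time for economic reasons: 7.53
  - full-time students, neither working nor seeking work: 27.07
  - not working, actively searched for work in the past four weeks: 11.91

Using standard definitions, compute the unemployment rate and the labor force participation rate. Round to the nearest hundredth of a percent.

Unemployment rate ≈ 7.77%; labor force participation rate ≈ 72.42%.

Employed = 133.81 + 7.53 = 141.34 million (anyone who worked, including part-time for economic reasons, counts as employed).
Unemployed = 11.91 million.
Labor force = 141.34 + 11.91 = 153.25 million.
Not in labor force = 14.88 + 16.42 + 27.07 = 58.37 million (those not working and not actively searching are outside the labor force).
Civilian working-age population = 153.25 + 58.37 = 211.62 million.
Unemployment rate = 11.91 / 153.25 = 7.77%.
Labor force participation rate = 153.25 / 211.62 = 72.42%.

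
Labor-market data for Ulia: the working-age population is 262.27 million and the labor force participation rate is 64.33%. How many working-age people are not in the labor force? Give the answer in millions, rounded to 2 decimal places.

Share not in the labor force = 1 − 0.6433 = 0.3567.
Not in labor force = 0.3567 × 262.27 ≈ 93.55 million.

About 93.55 million are not in the labor force.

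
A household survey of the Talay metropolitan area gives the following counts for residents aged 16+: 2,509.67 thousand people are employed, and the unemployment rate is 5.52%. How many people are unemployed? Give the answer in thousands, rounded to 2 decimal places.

Let U be the number unemployed. The labor force is E + U, and U/(E+U) = 0.0552.
So U = 0.0552 × 2,509.67 / (1 − 0.0552) = 138.5338 / 0.9448 ≈ 146.63 thousand.

About 146.63 thousand are unemployed.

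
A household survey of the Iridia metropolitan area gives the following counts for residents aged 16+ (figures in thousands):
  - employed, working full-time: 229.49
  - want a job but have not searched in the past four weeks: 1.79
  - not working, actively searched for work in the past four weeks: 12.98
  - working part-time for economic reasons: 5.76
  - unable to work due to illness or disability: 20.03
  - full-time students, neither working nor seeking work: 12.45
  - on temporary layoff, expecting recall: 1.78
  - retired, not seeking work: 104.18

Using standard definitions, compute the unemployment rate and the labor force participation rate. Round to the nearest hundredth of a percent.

Employed = 229.49 + 5.76 = 235.25 thousand (anyone who worked, including part-time for economic reasons, counts as employed).
Unemployed = 12.98 + 1.78 = 14.76 thousand (jobless and actively searching, or on temporary layoff).
Labor force = 235.25 + 14.76 = 250.01 thousand.
Not in labor force = 1.79 + 20.03 + 12.45 + 104.18 = 138.45 thousand (those not working and not actively searching are outside the labor force — including those who want a job but have given up searching).
Civilian working-age population = 250.01 + 138.45 = 388.46 thousand.
Unemployment rate = 14.76 / 250.01 = 5.90%.
Labor force participation rate = 250.01 / 388.46 = 64.36%.

Unemployment rate ≈ 5.90%; labor force participation rate ≈ 64.36%.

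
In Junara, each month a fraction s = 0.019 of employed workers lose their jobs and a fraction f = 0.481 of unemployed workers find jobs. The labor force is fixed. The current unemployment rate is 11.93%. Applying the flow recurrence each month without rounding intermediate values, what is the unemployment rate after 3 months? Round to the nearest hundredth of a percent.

With a fixed labor force, u_{t+1} = u_t + s·(1−u_t) − f·u_t = u_t·(1−s−f) + s.
Here 1−s−f = 0.500 and s = 0.019.
u_1 = 0.119300 × 0.500 + 0.019 = 0.078650.
u_2 = 0.078650 × 0.500 + 0.019 = 0.058325.
u_3 = 0.058325 × 0.500 + 0.019 = 0.048162.

Unemployment rate after three months ≈ 4.82%.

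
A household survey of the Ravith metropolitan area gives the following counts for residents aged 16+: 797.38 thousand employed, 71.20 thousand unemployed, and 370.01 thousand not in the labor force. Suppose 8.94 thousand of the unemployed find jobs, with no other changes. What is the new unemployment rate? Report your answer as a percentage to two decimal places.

Initially, labor force = 797.38 + 71.20 = 868.58 thousand, so u = 71.20/868.58 = 8.20%.
After the change, unemployed falls and employed rises by 8.94; labor force unchanged → E = 806.32, U = 62.26, labor force = 868.58 thousand.
New unemployment rate = 62.26 / 868.58 = 7.17%.

New unemployment rate ≈ 7.17%.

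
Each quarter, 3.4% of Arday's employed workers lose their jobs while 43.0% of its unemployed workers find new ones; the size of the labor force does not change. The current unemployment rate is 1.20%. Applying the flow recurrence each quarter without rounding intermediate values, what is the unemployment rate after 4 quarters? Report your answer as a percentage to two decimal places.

With a fixed labor force, u_{t+1} = u_t + s·(1−u_t) − f·u_t = u_t·(1−s−f) + s.
Here 1−s−f = 0.536 and s = 0.034.
u_1 = 0.012000 × 0.536 + 0.034 = 0.040432.
u_2 = 0.040432 × 0.536 + 0.034 = 0.055672.
u_3 = 0.055672 × 0.536 + 0.034 = 0.063840.
u_4 = 0.063840 × 0.536 + 0.034 = 0.068218.

Unemployment rate after four quarters ≈ 6.82%.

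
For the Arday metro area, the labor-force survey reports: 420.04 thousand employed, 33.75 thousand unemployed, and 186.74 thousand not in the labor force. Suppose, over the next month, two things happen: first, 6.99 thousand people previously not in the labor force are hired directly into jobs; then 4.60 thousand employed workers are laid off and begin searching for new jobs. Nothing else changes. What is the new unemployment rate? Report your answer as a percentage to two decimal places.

New unemployment rate ≈ 8.32%.

Initially, labor force = 420.04 + 33.75 = 453.79 thousand, so u = 33.75/453.79 = 7.44%.
After the first change, employed and labor force both rise by 6.99; unemployed unchanged → E = 427.03, U = 33.75, labor force = 460.78 thousand.
After the second change, employed falls and unemployed rises by 4.60; labor force unchanged → E = 422.43, U = 38.35, labor force = 460.78 thousand.
New unemployment rate = 38.35 / 460.78 = 8.32%.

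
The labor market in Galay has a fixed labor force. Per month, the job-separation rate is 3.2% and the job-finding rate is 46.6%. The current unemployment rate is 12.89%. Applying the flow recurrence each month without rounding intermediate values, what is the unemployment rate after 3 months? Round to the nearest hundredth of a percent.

With a fixed labor force, u_{t+1} = u_t + s·(1−u_t) − f·u_t = u_t·(1−s−f) + s.
Here 1−s−f = 0.502 and s = 0.032.
u_1 = 0.128900 × 0.502 + 0.032 = 0.096708.
u_2 = 0.096708 × 0.502 + 0.032 = 0.080547.
u_3 = 0.080547 × 0.502 + 0.032 = 0.072435.

Unemployment rate after three months ≈ 7.24%.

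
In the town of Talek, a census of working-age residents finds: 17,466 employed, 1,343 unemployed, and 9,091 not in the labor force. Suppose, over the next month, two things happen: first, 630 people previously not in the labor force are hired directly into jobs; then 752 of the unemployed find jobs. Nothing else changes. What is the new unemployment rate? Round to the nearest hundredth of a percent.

Initially, labor force = 17,466 + 1,343 = 18,809, so u = 1,343/18,809 = 7.14%.
After the first change, employed and labor force both rise by 630; unemployed unchanged → E = 18,096, U = 1,343, labor force = 19,439.
After the second change, unemployed falls and employed rises by 752; labor force unchanged → E = 18,848, U = 591, labor force = 19,439.
New unemployment rate = 591 / 19,439 = 3.04%.

New unemployment rate ≈ 3.04%.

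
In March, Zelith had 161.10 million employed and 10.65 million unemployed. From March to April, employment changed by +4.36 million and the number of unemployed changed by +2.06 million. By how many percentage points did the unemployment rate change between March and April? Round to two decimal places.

March: labor force = 161.10 + 10.65 = 171.75; u = 10.65/171.75 = 6.20%.
April: labor force = 165.46 + 12.71 = 178.17; u = 12.71/178.17 = 7.13%.
Change = 7.13% − 6.20% = +0.93 pp.

The unemployment rate changed by +0.93 percentage points.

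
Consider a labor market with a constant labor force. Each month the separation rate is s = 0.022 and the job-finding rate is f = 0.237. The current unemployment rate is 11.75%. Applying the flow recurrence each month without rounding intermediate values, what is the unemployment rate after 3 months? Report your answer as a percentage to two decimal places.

With a fixed labor force, u_{t+1} = u_t + s·(1−u_t) − f·u_t = u_t·(1−s−f) + s.
Here 1−s−f = 0.741 and s = 0.022.
u_1 = 0.117500 × 0.741 + 0.022 = 0.109067.
u_2 = 0.109067 × 0.741 + 0.022 = 0.102819.
u_3 = 0.102819 × 0.741 + 0.022 = 0.098189.

Unemployment rate after three months ≈ 9.82%.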